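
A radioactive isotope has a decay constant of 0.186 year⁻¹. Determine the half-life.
t½ = ln(2)/λ = 3.727 years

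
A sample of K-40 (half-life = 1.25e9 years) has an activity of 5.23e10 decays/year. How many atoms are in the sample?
N = A/λ = 9.432e19 atoms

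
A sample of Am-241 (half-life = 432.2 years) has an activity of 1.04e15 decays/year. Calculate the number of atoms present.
N = A/λ = 6.485e17 atoms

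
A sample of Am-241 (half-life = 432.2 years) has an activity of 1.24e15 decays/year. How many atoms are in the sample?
N = A/λ = 7.732e17 atoms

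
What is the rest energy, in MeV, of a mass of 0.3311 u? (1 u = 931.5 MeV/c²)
E = mc² = 308.4 MeV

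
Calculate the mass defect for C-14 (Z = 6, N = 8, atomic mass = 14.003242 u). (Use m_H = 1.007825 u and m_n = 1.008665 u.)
Δm = Z·m_H + N·m_n − M = 0.113 u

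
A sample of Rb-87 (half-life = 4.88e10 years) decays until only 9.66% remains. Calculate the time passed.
t = t½ × log₂(N₀/N) = 1.645e11 years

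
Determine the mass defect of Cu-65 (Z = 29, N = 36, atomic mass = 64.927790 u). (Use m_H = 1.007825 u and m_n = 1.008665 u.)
Δm = Z·m_H + N·m_n − M = 0.6111 u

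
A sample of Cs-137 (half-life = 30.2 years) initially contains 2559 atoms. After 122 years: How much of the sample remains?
N = N₀(1/2)^(t/t½) = 155.6 atoms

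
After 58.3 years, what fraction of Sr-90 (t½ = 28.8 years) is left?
N/N₀ = (1/2)^(t/t½) = 0.2458 = 24.6%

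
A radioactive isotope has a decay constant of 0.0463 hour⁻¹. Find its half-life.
t½ = ln(2)/λ = 14.97 hours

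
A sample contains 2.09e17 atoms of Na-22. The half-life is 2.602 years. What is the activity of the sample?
A = λN = 5.568e16 decays/year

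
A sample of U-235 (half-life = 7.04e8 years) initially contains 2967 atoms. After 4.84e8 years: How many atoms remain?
N = N₀(1/2)^(t/t½) = 1842 atoms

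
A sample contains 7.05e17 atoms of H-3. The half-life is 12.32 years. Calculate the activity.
A = λN = 3.966e16 decays/year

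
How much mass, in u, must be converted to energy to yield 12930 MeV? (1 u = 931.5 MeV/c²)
m = E/c² = 13.88 u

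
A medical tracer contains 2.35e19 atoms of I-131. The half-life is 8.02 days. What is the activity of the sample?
A = λN = 2.031e18 decays/day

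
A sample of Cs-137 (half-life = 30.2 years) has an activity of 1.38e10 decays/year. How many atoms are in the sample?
N = A/λ = 6.013e11 atoms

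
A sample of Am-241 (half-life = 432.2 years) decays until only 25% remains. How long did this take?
t = t½ × log₂(N₀/N) = 864.4 years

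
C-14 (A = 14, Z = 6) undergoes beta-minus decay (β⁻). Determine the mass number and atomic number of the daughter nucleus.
Daughter: A = 14, Z = 7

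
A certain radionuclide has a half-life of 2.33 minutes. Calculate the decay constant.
λ = ln(2)/t½ = 0.2975 minute⁻¹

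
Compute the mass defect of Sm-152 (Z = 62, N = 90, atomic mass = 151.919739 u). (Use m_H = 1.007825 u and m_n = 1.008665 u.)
Δm = Z·m_H + N·m_n − M = 1.345 u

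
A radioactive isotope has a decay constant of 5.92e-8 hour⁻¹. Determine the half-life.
t½ = ln(2)/λ = 1.171e7 hours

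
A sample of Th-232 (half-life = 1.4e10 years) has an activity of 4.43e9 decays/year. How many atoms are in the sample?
N = A/λ = 8.948e19 atoms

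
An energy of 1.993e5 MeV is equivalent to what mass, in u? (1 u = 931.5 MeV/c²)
m = E/c² = 214 u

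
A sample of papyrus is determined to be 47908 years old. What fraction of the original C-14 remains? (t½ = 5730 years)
N/N₀ = (1/2)^(t/t½) = 0.003042 = 0.304%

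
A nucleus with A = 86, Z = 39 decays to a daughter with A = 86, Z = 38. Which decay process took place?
ΔA = 0, ΔZ = -1 ⇒ beta-plus decay (β⁺) or electron capture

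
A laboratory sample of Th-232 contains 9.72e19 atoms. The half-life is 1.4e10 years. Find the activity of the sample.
A = λN = 4.812e9 decays/year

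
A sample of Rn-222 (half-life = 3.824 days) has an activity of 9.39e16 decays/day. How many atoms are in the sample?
N = A/λ = 5.18e17 atoms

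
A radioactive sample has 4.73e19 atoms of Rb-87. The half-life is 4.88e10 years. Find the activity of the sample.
A = λN = 6.718e8 decays/year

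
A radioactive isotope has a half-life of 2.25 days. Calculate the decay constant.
λ = ln(2)/t½ = 0.3081 day⁻¹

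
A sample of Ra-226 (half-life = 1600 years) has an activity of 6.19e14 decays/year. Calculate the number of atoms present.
N = A/λ = 1.429e18 atoms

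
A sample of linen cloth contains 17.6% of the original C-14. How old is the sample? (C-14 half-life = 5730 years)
Age = t½ × log₂(1/ratio) = 14360 years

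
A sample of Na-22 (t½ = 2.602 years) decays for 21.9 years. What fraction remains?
N/N₀ = (1/2)^(t/t½) = 0.002927 = 0.293%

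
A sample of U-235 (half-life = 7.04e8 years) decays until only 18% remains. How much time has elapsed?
t = t½ × log₂(N₀/N) = 1.742e9 years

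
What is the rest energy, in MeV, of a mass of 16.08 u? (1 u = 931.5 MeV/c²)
E = mc² = 14980 MeV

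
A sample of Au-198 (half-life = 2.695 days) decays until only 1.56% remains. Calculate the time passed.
t = t½ × log₂(N₀/N) = 16.18 days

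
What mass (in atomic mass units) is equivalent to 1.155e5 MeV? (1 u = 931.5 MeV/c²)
m = E/c² = 124 u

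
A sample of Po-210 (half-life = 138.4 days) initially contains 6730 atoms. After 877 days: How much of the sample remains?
N = N₀(1/2)^(t/t½) = 83.27 atoms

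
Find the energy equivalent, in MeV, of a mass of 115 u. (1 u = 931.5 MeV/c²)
E = mc² = 1.071e5 MeV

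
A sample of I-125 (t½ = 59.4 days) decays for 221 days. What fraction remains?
N/N₀ = (1/2)^(t/t½) = 0.07586 = 7.59%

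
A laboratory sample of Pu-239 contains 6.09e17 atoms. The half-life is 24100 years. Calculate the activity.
A = λN = 1.752e13 decays/year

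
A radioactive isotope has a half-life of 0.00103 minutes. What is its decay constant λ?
λ = ln(2)/t½ = 673 minute⁻¹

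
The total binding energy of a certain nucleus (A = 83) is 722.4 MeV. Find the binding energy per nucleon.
B.E./A = 722.4/83 = 8.704 MeV/nucleon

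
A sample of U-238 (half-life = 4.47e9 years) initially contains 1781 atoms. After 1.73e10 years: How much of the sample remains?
N = N₀(1/2)^(t/t½) = 121.8 atoms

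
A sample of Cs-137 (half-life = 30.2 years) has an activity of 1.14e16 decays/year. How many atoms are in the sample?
N = A/λ = 4.967e17 atoms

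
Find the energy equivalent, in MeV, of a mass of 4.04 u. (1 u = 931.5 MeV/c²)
E = mc² = 3763 MeV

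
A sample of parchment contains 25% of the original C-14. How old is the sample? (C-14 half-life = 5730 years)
Age = t½ × log₂(1/ratio) = 11460 years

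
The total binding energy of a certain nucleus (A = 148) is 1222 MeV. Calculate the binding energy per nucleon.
B.E./A = 1222/148 = 8.257 MeV/nucleon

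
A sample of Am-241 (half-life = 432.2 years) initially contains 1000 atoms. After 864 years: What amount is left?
N = N₀(1/2)^(t/t½) = 250.2 atoms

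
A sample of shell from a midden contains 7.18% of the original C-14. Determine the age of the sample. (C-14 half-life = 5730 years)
Age = t½ × log₂(1/ratio) = 21770 years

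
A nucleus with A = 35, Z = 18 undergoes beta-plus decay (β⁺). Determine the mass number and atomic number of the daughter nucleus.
Daughter: A = 35, Z = 17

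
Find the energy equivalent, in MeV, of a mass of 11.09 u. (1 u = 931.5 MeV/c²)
E = mc² = 10330 MeV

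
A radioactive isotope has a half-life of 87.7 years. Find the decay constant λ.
λ = ln(2)/t½ = 0.007904 year⁻¹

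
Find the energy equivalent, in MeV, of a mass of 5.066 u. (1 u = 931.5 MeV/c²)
E = mc² = 4719 MeV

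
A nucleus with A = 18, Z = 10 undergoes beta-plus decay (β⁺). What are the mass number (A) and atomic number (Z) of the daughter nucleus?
Daughter: A = 18, Z = 9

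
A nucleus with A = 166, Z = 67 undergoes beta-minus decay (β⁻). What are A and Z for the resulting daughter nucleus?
Daughter: A = 166, Z = 68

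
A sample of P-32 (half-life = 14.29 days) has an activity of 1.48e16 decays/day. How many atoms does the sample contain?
N = A/λ = 3.051e17 atoms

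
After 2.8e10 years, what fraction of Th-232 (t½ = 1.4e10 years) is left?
N/N₀ = (1/2)^(t/t½) = 0.25 = 25%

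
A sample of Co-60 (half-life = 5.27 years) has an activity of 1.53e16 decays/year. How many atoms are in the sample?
N = A/λ = 1.163e17 atoms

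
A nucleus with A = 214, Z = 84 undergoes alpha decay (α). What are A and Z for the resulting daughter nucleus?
Daughter: A = 210, Z = 82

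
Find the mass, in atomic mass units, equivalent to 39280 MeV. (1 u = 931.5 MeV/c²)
m = E/c² = 42.17 u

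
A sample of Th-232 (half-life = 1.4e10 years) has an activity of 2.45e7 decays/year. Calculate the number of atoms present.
N = A/λ = 4.948e17 atoms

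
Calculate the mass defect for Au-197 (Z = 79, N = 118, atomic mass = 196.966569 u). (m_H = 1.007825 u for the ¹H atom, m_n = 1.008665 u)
Δm = Z·m_H + N·m_n − M = 1.674 u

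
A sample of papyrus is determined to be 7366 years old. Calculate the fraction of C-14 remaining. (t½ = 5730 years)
N/N₀ = (1/2)^(t/t½) = 0.4102 = 41%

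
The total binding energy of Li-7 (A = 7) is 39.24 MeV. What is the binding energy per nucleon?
B.E./A = 39.24/7 = 5.606 MeV/nucleon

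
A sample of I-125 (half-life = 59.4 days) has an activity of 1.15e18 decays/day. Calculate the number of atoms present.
N = A/λ = 9.855e19 atoms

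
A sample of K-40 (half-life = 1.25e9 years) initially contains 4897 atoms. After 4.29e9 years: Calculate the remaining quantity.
N = N₀(1/2)^(t/t½) = 453.7 atoms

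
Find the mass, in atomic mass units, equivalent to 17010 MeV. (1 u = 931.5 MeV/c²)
m = E/c² = 18.26 u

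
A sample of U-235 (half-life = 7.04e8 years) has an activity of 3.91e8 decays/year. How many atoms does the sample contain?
N = A/λ = 3.971e17 atoms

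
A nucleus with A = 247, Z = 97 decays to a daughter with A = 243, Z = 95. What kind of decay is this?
ΔA = -4, ΔZ = -2 ⇒ alpha decay (α)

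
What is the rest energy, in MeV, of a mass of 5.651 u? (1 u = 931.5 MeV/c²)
E = mc² = 5264 MeV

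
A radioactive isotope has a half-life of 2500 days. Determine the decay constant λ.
λ = ln(2)/t½ = 2.773e-4 day⁻¹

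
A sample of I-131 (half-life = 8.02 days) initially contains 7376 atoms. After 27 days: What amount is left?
N = N₀(1/2)^(t/t½) = 715.1 atoms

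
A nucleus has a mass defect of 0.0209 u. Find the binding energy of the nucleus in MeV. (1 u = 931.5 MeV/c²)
B.E. = Δm × 931.5 = 19.47 MeV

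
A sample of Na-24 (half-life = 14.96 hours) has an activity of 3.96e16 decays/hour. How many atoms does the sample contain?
N = A/λ = 8.547e17 atoms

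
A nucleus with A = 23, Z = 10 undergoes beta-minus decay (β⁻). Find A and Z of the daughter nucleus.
Daughter: A = 23, Z = 11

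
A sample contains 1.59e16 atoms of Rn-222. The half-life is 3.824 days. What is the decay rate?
A = λN = 2.882e15 decays/day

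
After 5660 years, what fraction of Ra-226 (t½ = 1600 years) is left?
N/N₀ = (1/2)^(t/t½) = 0.08612 = 8.61%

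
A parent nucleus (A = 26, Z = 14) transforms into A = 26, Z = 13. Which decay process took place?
ΔA = 0, ΔZ = -1 ⇒ beta-plus decay (β⁺) or electron capture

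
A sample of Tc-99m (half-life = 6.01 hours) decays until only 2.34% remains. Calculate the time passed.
t = t½ × log₂(N₀/N) = 32.56 hours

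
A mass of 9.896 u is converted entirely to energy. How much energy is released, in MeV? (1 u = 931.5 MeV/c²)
E = mc² = 9218 MeV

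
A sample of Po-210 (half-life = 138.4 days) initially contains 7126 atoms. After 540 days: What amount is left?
N = N₀(1/2)^(t/t½) = 476.8 atoms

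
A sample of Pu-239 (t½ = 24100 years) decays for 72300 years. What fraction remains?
N/N₀ = (1/2)^(t/t½) = 0.125 = 12.5%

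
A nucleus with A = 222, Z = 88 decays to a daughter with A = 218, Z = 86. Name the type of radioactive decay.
ΔA = -4, ΔZ = -2 ⇒ alpha decay (α)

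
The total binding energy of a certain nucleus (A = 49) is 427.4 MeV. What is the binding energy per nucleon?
B.E./A = 427.4/49 = 8.722 MeV/nucleon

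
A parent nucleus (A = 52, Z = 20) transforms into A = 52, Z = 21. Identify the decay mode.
ΔA = 0, ΔZ = +1 ⇒ beta-minus decay (β⁻)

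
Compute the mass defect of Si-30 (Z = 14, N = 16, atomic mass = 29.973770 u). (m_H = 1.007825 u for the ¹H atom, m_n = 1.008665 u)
Δm = Z·m_H + N·m_n − M = 0.2744 u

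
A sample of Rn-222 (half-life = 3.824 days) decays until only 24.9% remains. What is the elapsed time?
t = t½ × log₂(N₀/N) = 7.67 days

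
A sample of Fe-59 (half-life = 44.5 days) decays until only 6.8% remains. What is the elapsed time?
t = t½ × log₂(N₀/N) = 172.6 days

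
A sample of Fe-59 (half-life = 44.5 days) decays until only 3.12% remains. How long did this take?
t = t½ × log₂(N₀/N) = 222.6 days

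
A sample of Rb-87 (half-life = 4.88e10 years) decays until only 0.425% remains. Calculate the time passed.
t = t½ × log₂(N₀/N) = 3.845e11 years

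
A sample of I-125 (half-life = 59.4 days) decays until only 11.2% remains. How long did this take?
t = t½ × log₂(N₀/N) = 187.6 days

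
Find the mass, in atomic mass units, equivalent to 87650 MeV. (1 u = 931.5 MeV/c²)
m = E/c² = 94.1 u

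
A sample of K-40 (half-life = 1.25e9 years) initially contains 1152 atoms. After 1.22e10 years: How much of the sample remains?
N = N₀(1/2)^(t/t½) = 1.329 atoms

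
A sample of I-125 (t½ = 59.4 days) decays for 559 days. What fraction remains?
N/N₀ = (1/2)^(t/t½) = 0.001469 = 0.147%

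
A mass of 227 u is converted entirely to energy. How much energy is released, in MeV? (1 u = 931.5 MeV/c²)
E = mc² = 2.115e5 MeV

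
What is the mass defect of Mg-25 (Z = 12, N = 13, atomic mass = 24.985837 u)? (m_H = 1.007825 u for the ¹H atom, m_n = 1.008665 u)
Δm = Z·m_H + N·m_n − M = 0.2207 u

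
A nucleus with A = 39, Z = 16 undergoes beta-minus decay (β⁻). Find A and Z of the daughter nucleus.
Daughter: A = 39, Z = 17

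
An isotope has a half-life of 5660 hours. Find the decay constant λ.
λ = ln(2)/t½ = 1.225e-4 hour⁻¹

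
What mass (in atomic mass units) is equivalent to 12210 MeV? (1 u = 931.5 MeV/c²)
m = E/c² = 13.11 u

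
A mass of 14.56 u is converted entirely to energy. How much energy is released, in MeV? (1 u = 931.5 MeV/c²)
E = mc² = 13560 MeV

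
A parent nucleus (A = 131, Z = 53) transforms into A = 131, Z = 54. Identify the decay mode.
ΔA = 0, ΔZ = +1 ⇒ beta-minus decay (β⁻)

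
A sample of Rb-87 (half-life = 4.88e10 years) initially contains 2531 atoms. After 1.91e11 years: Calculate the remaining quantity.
N = N₀(1/2)^(t/t½) = 167.9 atoms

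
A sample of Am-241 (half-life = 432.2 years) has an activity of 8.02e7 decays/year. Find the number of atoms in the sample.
N = A/λ = 5.001e10 atoms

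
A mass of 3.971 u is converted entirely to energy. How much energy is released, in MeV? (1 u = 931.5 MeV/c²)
E = mc² = 3699 MeV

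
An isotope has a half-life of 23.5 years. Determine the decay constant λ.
λ = ln(2)/t½ = 0.0295 year⁻¹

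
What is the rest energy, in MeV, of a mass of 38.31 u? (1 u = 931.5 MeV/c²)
E = mc² = 35690 MeV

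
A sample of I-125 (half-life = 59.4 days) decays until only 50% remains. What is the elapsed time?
t = t½ × log₂(N₀/N) = 59.4 days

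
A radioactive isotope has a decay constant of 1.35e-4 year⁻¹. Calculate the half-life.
t½ = ln(2)/λ = 5134 years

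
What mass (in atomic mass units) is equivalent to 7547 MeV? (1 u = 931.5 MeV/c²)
m = E/c² = 8.102 u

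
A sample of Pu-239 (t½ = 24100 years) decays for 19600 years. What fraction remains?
N/N₀ = (1/2)^(t/t½) = 0.5691 = 56.9%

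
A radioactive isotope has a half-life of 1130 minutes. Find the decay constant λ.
λ = ln(2)/t½ = 6.134e-4 minute⁻¹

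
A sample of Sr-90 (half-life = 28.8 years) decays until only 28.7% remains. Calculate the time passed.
t = t½ × log₂(N₀/N) = 51.87 years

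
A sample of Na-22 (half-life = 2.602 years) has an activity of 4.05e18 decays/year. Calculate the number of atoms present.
N = A/λ = 1.52e19 atoms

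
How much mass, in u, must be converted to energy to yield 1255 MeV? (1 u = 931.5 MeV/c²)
m = E/c² = 1.347 u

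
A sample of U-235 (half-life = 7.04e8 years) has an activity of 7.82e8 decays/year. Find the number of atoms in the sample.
N = A/λ = 7.942e17 atoms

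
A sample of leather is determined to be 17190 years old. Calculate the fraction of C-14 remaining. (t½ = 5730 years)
N/N₀ = (1/2)^(t/t½) = 0.125 = 12.5%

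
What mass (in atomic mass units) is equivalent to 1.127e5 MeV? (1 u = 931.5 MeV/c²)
m = E/c² = 121 u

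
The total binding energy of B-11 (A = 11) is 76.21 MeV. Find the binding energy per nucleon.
B.E./A = 76.21/11 = 6.928 MeV/nucleon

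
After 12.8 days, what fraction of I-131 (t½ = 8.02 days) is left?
N/N₀ = (1/2)^(t/t½) = 0.3308 = 33.1%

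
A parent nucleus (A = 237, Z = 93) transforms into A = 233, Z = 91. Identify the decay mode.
ΔA = -4, ΔZ = -2 ⇒ alpha decay (α)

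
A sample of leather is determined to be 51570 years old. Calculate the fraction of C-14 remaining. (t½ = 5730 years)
N/N₀ = (1/2)^(t/t½) = 0.001953 = 0.195%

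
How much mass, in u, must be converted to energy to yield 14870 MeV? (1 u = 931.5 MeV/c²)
m = E/c² = 15.96 u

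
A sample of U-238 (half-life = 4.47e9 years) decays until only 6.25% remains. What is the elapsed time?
t = t½ × log₂(N₀/N) = 1.788e10 years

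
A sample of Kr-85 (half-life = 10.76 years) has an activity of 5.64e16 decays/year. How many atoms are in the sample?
N = A/λ = 8.755e17 atoms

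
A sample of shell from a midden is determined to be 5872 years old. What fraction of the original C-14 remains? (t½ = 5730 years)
N/N₀ = (1/2)^(t/t½) = 0.4915 = 49.1%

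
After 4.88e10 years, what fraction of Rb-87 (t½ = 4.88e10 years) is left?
N/N₀ = (1/2)^(t/t½) = 0.5 = 50%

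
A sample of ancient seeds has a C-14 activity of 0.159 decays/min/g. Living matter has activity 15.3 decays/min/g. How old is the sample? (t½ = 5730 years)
Age = t½ × log₂(A₀/A) = 37750 years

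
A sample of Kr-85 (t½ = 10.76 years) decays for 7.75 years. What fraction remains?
N/N₀ = (1/2)^(t/t½) = 0.607 = 60.7%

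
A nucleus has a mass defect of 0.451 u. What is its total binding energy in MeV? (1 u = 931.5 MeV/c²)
B.E. = Δm × 931.5 = 420.1 MeV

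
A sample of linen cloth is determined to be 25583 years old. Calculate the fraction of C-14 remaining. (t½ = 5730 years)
N/N₀ = (1/2)^(t/t½) = 0.04529 = 4.53%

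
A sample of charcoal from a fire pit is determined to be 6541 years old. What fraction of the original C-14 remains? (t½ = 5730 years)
N/N₀ = (1/2)^(t/t½) = 0.4533 = 45.3%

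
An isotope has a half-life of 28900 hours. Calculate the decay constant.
λ = ln(2)/t½ = 2.398e-5 hour⁻¹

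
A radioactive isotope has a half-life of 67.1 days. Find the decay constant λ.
λ = ln(2)/t½ = 0.01033 day⁻¹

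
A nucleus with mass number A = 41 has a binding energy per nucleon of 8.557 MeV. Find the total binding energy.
B.E. = 8.557 × 41 = 350.8 MeV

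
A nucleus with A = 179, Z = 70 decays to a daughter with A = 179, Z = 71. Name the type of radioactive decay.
ΔA = 0, ΔZ = +1 ⇒ beta-minus decay (β⁻)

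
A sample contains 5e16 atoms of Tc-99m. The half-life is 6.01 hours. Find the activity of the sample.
A = λN = 5.767e15 decays/hour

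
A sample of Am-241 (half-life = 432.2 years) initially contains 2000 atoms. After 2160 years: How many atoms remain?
N = N₀(1/2)^(t/t½) = 62.6 atoms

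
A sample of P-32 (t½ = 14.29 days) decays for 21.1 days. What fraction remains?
N/N₀ = (1/2)^(t/t½) = 0.3593 = 35.9%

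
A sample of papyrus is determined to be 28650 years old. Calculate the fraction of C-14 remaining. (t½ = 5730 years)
N/N₀ = (1/2)^(t/t½) = 0.03125 = 3.12%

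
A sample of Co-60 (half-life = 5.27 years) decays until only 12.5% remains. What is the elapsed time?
t = t½ × log₂(N₀/N) = 15.81 years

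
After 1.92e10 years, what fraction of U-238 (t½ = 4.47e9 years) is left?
N/N₀ = (1/2)^(t/t½) = 0.05093 = 5.09%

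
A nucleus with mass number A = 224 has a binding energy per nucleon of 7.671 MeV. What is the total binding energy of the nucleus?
B.E. = 7.671 × 224 = 1718 MeV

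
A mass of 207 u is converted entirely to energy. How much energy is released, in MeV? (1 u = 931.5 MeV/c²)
E = mc² = 1.928e5 MeV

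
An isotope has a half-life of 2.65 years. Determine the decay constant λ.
λ = ln(2)/t½ = 0.2616 year⁻¹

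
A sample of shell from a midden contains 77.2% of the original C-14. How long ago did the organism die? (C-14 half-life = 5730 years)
Age = t½ × log₂(1/ratio) = 2139 years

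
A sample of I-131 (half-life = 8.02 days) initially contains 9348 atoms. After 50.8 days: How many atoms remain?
N = N₀(1/2)^(t/t½) = 115.9 atoms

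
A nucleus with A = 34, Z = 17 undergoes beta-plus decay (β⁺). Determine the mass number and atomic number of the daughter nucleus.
Daughter: A = 34, Z = 16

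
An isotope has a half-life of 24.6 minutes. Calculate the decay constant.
λ = ln(2)/t½ = 0.02818 minute⁻¹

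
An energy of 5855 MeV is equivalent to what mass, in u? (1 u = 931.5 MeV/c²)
m = E/c² = 6.286 u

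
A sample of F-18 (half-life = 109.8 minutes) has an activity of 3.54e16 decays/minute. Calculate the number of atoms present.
N = A/λ = 5.608e18 atoms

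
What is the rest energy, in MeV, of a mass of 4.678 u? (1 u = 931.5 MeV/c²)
E = mc² = 4358 MeV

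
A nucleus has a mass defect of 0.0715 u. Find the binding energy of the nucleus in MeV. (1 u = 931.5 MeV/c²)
B.E. = Δm × 931.5 = 66.6 MeV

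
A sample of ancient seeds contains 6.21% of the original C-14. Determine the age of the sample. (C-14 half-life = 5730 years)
Age = t½ × log₂(1/ratio) = 22970 years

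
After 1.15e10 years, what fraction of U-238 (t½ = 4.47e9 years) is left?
N/N₀ = (1/2)^(t/t½) = 0.1681 = 16.8%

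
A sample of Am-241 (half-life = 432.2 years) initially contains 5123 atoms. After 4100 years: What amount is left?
N = N₀(1/2)^(t/t½) = 7.142 atoms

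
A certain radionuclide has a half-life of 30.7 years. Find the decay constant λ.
λ = ln(2)/t½ = 0.02258 year⁻¹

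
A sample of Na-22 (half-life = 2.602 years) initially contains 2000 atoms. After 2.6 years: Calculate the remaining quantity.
N = N₀(1/2)^(t/t½) = 1001 atoms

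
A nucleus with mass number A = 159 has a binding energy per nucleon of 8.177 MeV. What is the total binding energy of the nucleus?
B.E. = 8.177 × 159 = 1300 MeV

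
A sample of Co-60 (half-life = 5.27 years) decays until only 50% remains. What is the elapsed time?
t = t½ × log₂(N₀/N) = 5.27 years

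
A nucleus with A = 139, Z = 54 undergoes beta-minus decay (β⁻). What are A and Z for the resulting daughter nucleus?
Daughter: A = 139, Z = 55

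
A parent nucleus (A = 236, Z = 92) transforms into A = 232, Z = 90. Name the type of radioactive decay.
ΔA = -4, ΔZ = -2 ⇒ alpha decay (α)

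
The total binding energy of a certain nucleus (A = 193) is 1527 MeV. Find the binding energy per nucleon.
B.E./A = 1527/193 = 7.912 MeV/nucleon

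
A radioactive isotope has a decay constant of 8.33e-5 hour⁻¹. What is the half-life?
t½ = ln(2)/λ = 8321 hours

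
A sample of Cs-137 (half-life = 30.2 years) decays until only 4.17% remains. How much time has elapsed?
t = t½ × log₂(N₀/N) = 138.4 years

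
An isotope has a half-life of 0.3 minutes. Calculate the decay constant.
λ = ln(2)/t½ = 2.31 minute⁻¹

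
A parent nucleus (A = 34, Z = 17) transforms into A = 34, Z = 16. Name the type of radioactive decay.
ΔA = 0, ΔZ = -1 ⇒ beta-plus decay (β⁺) or electron capture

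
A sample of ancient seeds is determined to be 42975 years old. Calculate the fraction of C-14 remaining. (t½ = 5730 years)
N/N₀ = (1/2)^(t/t½) = 0.005524 = 0.552%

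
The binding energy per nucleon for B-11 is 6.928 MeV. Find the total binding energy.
B.E. = 6.928 × 11 = 76.21 MeV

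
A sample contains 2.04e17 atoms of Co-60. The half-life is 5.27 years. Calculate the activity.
A = λN = 2.683e16 decays/year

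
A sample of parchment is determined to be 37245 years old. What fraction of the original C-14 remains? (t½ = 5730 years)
N/N₀ = (1/2)^(t/t½) = 0.01105 = 1.1%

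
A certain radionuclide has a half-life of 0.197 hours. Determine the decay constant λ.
λ = ln(2)/t½ = 3.519 hour⁻¹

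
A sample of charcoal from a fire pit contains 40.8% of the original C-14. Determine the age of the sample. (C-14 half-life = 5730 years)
Age = t½ × log₂(1/ratio) = 7411 years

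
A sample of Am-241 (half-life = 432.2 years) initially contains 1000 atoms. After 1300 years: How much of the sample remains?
N = N₀(1/2)^(t/t½) = 124.3 atoms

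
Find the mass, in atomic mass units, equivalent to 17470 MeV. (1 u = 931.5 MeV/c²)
m = E/c² = 18.75 u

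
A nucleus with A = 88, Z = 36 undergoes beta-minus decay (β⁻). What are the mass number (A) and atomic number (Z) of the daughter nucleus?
Daughter: A = 88, Z = 37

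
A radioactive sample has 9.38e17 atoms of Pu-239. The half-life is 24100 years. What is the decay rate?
A = λN = 2.698e13 decays/year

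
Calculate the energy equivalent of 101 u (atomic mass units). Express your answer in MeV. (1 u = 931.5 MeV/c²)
E = mc² = 94080 MeV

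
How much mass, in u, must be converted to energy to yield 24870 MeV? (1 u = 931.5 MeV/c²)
m = E/c² = 26.7 u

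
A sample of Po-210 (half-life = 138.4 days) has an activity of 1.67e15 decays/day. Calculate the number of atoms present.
N = A/λ = 3.334e17 atoms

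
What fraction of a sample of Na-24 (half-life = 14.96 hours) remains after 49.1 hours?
N/N₀ = (1/2)^(t/t½) = 0.1028 = 10.3%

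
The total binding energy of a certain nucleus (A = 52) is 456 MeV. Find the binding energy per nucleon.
B.E./A = 456/52 = 8.769 MeV/nucleon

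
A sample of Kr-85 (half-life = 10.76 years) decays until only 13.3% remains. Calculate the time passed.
t = t½ × log₂(N₀/N) = 31.32 years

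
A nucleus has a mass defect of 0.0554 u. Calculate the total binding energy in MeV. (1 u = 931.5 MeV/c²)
B.E. = Δm × 931.5 = 51.61 MeV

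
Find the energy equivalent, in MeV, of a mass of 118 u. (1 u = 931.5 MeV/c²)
E = mc² = 1.099e5 MeV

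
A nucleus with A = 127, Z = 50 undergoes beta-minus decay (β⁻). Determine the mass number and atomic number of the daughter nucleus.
Daughter: A = 127, Z = 51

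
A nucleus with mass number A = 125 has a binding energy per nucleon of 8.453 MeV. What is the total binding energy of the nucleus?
B.E. = 8.453 × 125 = 1057 MeV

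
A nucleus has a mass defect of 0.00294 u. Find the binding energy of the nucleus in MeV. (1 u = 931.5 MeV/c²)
B.E. = Δm × 931.5 = 2.739 MeV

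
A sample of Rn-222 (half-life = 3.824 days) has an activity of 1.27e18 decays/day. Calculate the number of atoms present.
N = A/λ = 7.006e18 atoms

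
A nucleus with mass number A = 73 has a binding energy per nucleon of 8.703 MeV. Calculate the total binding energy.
B.E. = 8.703 × 73 = 635.3 MeV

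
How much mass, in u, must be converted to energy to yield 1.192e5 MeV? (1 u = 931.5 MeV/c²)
m = E/c² = 128 u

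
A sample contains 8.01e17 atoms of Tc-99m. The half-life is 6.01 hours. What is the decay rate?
A = λN = 9.238e16 decays/hour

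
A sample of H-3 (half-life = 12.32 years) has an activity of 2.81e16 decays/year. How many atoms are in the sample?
N = A/λ = 4.994e17 atoms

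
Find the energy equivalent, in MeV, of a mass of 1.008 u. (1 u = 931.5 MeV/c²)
E = mc² = 939 MeV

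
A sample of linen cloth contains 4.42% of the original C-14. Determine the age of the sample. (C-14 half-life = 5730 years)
Age = t½ × log₂(1/ratio) = 25780 years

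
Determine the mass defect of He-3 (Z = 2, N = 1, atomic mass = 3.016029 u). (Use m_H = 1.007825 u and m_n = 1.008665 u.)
Δm = Z·m_H + N·m_n − M = 0.008286 u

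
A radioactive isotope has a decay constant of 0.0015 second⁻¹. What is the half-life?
t½ = ln(2)/λ = 462.1 seconds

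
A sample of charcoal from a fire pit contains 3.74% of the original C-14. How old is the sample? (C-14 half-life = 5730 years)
Age = t½ × log₂(1/ratio) = 27160 years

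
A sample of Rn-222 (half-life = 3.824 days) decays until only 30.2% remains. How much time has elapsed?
t = t½ × log₂(N₀/N) = 6.605 days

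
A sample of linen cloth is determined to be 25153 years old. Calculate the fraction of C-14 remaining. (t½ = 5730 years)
N/N₀ = (1/2)^(t/t½) = 0.04771 = 4.77%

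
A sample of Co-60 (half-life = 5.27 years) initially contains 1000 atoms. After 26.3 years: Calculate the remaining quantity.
N = N₀(1/2)^(t/t½) = 31.46 atoms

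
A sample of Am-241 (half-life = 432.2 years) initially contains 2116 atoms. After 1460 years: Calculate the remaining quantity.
N = N₀(1/2)^(t/t½) = 203.5 atoms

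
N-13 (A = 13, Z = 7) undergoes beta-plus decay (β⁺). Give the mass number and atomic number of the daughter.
Daughter: A = 13, Z = 6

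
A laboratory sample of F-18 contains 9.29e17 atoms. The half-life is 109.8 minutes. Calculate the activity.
A = λN = 5.865e15 decays/minute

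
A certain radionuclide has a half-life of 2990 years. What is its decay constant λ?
λ = ln(2)/t½ = 2.318e-4 year⁻¹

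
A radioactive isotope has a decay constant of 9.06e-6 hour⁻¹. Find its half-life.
t½ = ln(2)/λ = 76510 hours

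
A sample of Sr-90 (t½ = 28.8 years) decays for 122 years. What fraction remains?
N/N₀ = (1/2)^(t/t½) = 0.05306 = 5.31%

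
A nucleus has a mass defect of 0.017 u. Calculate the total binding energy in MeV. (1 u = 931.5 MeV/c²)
B.E. = Δm × 931.5 = 15.84 MeV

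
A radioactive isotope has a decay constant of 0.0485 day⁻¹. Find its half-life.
t½ = ln(2)/λ = 14.29 days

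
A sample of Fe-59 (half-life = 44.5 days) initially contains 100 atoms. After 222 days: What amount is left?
N = N₀(1/2)^(t/t½) = 3.149 atoms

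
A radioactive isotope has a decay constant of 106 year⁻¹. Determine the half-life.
t½ = ln(2)/λ = 0.006539 years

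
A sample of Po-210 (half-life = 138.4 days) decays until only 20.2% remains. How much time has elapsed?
t = t½ × log₂(N₀/N) = 319.4 days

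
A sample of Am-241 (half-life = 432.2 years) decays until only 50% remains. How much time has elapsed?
t = t½ × log₂(N₀/N) = 432.2 years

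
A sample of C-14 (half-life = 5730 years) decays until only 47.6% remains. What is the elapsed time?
t = t½ × log₂(N₀/N) = 6137 years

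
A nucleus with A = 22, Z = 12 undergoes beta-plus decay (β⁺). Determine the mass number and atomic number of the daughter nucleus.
Daughter: A = 22, Z = 11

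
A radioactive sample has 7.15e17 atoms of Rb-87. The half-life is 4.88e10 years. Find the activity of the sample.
A = λN = 1.016e7 decays/year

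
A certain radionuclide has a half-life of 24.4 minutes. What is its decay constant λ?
λ = ln(2)/t½ = 0.02841 minute⁻¹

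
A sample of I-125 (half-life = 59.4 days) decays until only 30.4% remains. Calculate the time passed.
t = t½ × log₂(N₀/N) = 102 days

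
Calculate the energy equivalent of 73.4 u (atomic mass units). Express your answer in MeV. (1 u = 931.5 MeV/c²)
E = mc² = 68370 MeV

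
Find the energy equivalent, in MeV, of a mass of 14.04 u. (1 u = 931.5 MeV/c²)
E = mc² = 13080 MeV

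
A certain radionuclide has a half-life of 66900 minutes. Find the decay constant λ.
λ = ln(2)/t½ = 1.036e-5 minute⁻¹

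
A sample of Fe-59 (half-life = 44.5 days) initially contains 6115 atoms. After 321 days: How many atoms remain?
N = N₀(1/2)^(t/t½) = 41.2 atoms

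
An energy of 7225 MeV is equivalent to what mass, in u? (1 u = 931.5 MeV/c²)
m = E/c² = 7.756 u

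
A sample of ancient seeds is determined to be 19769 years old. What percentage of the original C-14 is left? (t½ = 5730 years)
N/N₀ = (1/2)^(t/t½) = 0.0915 = 9.15%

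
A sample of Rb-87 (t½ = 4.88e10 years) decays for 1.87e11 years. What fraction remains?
N/N₀ = (1/2)^(t/t½) = 0.07022 = 7.02%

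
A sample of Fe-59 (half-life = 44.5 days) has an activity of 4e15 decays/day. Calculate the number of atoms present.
N = A/λ = 2.568e17 atoms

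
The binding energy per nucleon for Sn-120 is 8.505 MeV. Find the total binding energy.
B.E. = 8.505 × 120 = 1021 MeV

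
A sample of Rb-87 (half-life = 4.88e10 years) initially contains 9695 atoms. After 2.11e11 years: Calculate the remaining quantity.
N = N₀(1/2)^(t/t½) = 484.1 atoms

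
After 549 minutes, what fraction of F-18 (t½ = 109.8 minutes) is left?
N/N₀ = (1/2)^(t/t½) = 0.03125 = 3.12%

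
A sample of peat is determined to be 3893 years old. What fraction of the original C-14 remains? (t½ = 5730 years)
N/N₀ = (1/2)^(t/t½) = 0.6244 = 62.4%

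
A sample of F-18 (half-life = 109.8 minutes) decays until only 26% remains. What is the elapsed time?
t = t½ × log₂(N₀/N) = 213.4 minutes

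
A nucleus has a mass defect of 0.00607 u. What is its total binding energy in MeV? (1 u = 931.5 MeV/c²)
B.E. = Δm × 931.5 = 5.654 MeV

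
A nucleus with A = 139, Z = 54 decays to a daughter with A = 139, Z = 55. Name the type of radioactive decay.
ΔA = 0, ΔZ = +1 ⇒ beta-minus decay (β⁻)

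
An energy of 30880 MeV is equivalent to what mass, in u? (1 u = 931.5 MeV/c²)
m = E/c² = 33.15 u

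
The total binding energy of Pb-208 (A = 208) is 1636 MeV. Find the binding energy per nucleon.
B.E./A = 1636/208 = 7.865 MeV/nucleon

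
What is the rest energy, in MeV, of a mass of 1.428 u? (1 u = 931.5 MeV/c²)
E = mc² = 1330 MeV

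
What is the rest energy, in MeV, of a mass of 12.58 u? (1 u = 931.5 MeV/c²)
E = mc² = 11720 MeV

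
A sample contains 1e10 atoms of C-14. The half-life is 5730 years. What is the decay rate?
A = λN = 1.21e6 decays/year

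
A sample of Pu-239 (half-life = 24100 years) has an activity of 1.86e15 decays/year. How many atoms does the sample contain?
N = A/λ = 6.467e19 atoms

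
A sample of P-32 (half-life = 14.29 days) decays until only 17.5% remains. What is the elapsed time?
t = t½ × log₂(N₀/N) = 35.93 days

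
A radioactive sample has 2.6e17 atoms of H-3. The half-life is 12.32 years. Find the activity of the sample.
A = λN = 1.463e16 decays/year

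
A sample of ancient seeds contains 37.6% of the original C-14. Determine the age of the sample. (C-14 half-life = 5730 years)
Age = t½ × log₂(1/ratio) = 8086 years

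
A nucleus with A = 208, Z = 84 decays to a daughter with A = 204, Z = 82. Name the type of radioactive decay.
ΔA = -4, ΔZ = -2 ⇒ alpha decay (α)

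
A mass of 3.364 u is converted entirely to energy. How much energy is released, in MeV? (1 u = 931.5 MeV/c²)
E = mc² = 3134 MeV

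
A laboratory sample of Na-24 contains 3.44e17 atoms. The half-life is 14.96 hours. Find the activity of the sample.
A = λN = 1.594e16 decays/hour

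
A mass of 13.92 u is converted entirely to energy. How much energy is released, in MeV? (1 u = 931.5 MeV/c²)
E = mc² = 12970 MeV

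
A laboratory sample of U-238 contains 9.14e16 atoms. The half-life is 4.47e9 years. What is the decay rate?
A = λN = 1.417e7 decays/year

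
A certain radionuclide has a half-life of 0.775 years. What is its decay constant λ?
λ = ln(2)/t½ = 0.8944 year⁻¹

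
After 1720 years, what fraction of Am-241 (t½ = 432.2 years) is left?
N/N₀ = (1/2)^(t/t½) = 0.06339 = 6.34%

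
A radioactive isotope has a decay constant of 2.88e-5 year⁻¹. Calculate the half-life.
t½ = ln(2)/λ = 24070 years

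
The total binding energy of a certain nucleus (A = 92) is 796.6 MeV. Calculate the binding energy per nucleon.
B.E./A = 796.6/92 = 8.659 MeV/nucleon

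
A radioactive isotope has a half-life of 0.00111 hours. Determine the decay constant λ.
λ = ln(2)/t½ = 624.5 hour⁻¹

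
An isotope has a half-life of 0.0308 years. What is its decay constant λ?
λ = ln(2)/t½ = 22.5 year⁻¹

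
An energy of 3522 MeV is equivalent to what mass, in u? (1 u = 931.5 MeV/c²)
m = E/c² = 3.781 u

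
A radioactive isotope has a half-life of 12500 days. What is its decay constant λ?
λ = ln(2)/t½ = 5.545e-5 day⁻¹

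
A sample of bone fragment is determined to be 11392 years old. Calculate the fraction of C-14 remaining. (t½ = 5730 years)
N/N₀ = (1/2)^(t/t½) = 0.2521 = 25.2%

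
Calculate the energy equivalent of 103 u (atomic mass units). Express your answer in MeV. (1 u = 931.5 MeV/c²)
E = mc² = 95940 MeV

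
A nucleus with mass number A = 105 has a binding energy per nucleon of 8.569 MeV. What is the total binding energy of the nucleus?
B.E. = 8.569 × 105 = 899.7 MeV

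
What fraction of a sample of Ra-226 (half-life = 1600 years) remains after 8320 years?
N/N₀ = (1/2)^(t/t½) = 0.0272 = 2.72%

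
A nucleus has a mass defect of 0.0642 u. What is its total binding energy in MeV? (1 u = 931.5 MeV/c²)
B.E. = Δm × 931.5 = 59.8 MeV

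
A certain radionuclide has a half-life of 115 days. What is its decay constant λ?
λ = ln(2)/t½ = 0.006027 day⁻¹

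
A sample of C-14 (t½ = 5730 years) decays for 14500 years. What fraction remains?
N/N₀ = (1/2)^(t/t½) = 0.1731 = 17.3%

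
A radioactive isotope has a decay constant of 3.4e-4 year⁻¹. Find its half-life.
t½ = ln(2)/λ = 2039 years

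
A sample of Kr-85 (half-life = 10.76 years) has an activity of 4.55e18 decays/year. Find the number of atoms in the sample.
N = A/λ = 7.063e19 atoms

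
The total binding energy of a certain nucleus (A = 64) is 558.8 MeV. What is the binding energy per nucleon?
B.E./A = 558.8/64 = 8.731 MeV/nucleon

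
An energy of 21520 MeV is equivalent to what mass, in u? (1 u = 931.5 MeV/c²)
m = E/c² = 23.1 u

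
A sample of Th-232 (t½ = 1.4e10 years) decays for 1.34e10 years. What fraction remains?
N/N₀ = (1/2)^(t/t½) = 0.5151 = 51.5%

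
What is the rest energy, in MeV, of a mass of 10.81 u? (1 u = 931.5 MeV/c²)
E = mc² = 10070 MeV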